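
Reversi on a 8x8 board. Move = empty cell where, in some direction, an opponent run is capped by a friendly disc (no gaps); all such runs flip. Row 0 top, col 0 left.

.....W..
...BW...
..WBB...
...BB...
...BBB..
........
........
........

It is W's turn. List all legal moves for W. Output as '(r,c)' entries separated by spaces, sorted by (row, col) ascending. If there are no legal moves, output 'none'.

(0,2): no bracket -> illegal
(0,3): no bracket -> illegal
(0,4): flips 1 -> legal
(1,2): flips 1 -> legal
(1,5): no bracket -> illegal
(2,5): flips 2 -> legal
(3,2): flips 1 -> legal
(3,5): no bracket -> illegal
(3,6): no bracket -> illegal
(4,2): no bracket -> illegal
(4,6): no bracket -> illegal
(5,2): no bracket -> illegal
(5,3): no bracket -> illegal
(5,4): flips 3 -> legal
(5,5): flips 2 -> legal
(5,6): no bracket -> illegal

Answer: (0,4) (1,2) (2,5) (3,2) (5,4) (5,5)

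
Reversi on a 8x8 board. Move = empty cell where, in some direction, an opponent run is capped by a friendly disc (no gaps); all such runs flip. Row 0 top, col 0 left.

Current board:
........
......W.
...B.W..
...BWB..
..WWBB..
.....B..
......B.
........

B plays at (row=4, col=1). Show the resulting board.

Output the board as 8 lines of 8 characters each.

Answer: ........
......W.
...B.W..
...BWB..
.BBBBB..
.....B..
......B.
........

Derivation:
Place B at (4,1); scan 8 dirs for brackets.
Dir NW: first cell '.' (not opp) -> no flip
Dir N: first cell '.' (not opp) -> no flip
Dir NE: first cell '.' (not opp) -> no flip
Dir W: first cell '.' (not opp) -> no flip
Dir E: opp run (4,2) (4,3) capped by B -> flip
Dir SW: first cell '.' (not opp) -> no flip
Dir S: first cell '.' (not opp) -> no flip
Dir SE: first cell '.' (not opp) -> no flip
All flips: (4,2) (4,3)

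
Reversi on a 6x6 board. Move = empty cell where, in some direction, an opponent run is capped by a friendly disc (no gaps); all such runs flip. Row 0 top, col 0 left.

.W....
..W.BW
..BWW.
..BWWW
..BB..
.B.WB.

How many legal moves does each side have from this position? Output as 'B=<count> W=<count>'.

Answer: B=5 W=9

Derivation:
-- B to move --
(0,0): no bracket -> illegal
(0,2): flips 1 -> legal
(0,3): no bracket -> illegal
(0,4): no bracket -> illegal
(0,5): no bracket -> illegal
(1,0): no bracket -> illegal
(1,1): no bracket -> illegal
(1,3): flips 2 -> legal
(2,1): no bracket -> illegal
(2,5): flips 3 -> legal
(4,4): flips 3 -> legal
(4,5): no bracket -> illegal
(5,2): flips 1 -> legal
B mobility = 5
-- W to move --
(0,3): no bracket -> illegal
(0,4): flips 1 -> legal
(0,5): flips 1 -> legal
(1,1): flips 1 -> legal
(1,3): flips 1 -> legal
(2,1): flips 1 -> legal
(2,5): no bracket -> illegal
(3,1): flips 2 -> legal
(4,0): no bracket -> illegal
(4,1): flips 1 -> legal
(4,4): no bracket -> illegal
(4,5): no bracket -> illegal
(5,0): no bracket -> illegal
(5,2): flips 4 -> legal
(5,5): flips 1 -> legal
W mobility = 9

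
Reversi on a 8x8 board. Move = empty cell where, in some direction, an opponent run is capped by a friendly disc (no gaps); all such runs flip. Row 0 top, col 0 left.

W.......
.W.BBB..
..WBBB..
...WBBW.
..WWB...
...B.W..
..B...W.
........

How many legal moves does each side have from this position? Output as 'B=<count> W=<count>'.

Answer: B=9 W=8

Derivation:
-- B to move --
(0,1): no bracket -> illegal
(0,2): no bracket -> illegal
(1,0): no bracket -> illegal
(1,2): no bracket -> illegal
(2,0): no bracket -> illegal
(2,1): flips 1 -> legal
(2,6): no bracket -> illegal
(2,7): no bracket -> illegal
(3,1): flips 2 -> legal
(3,2): flips 1 -> legal
(3,7): flips 1 -> legal
(4,1): flips 2 -> legal
(4,5): no bracket -> illegal
(4,6): no bracket -> illegal
(4,7): flips 1 -> legal
(5,1): flips 2 -> legal
(5,2): flips 1 -> legal
(5,4): no bracket -> illegal
(5,6): no bracket -> illegal
(5,7): no bracket -> illegal
(6,4): no bracket -> illegal
(6,5): no bracket -> illegal
(6,7): no bracket -> illegal
(7,5): no bracket -> illegal
(7,6): no bracket -> illegal
(7,7): flips 2 -> legal
B mobility = 9
-- W to move --
(0,2): no bracket -> illegal
(0,3): flips 4 -> legal
(0,4): flips 1 -> legal
(0,5): no bracket -> illegal
(0,6): flips 2 -> legal
(1,2): no bracket -> illegal
(1,6): flips 2 -> legal
(2,6): flips 3 -> legal
(3,2): no bracket -> illegal
(4,5): flips 1 -> legal
(4,6): no bracket -> illegal
(5,1): no bracket -> illegal
(5,2): no bracket -> illegal
(5,4): no bracket -> illegal
(6,1): no bracket -> illegal
(6,3): flips 1 -> legal
(6,4): flips 1 -> legal
(7,1): no bracket -> illegal
(7,2): no bracket -> illegal
(7,3): no bracket -> illegal
W mobility = 8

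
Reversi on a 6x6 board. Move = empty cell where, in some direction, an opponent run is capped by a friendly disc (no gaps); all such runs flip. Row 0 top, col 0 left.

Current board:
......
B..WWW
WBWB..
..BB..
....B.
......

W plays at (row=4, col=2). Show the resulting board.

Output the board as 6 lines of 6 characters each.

Answer: ......
B..WWW
WBWB..
..WB..
..W.B.
......

Derivation:
Place W at (4,2); scan 8 dirs for brackets.
Dir NW: first cell '.' (not opp) -> no flip
Dir N: opp run (3,2) capped by W -> flip
Dir NE: opp run (3,3), next='.' -> no flip
Dir W: first cell '.' (not opp) -> no flip
Dir E: first cell '.' (not opp) -> no flip
Dir SW: first cell '.' (not opp) -> no flip
Dir S: first cell '.' (not opp) -> no flip
Dir SE: first cell '.' (not opp) -> no flip
All flips: (3,2)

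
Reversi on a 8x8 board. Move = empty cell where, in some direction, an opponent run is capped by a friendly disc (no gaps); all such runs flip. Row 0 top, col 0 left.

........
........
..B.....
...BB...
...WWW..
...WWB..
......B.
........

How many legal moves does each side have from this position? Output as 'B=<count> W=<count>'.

Answer: B=5 W=7

Derivation:
-- B to move --
(3,2): no bracket -> illegal
(3,5): flips 1 -> legal
(3,6): no bracket -> illegal
(4,2): no bracket -> illegal
(4,6): no bracket -> illegal
(5,2): flips 3 -> legal
(5,6): flips 1 -> legal
(6,2): no bracket -> illegal
(6,3): flips 2 -> legal
(6,4): flips 2 -> legal
(6,5): no bracket -> illegal
B mobility = 5
-- W to move --
(1,1): flips 2 -> legal
(1,2): no bracket -> illegal
(1,3): no bracket -> illegal
(2,1): no bracket -> illegal
(2,3): flips 2 -> legal
(2,4): flips 1 -> legal
(2,5): flips 1 -> legal
(3,1): no bracket -> illegal
(3,2): no bracket -> illegal
(3,5): no bracket -> illegal
(4,2): no bracket -> illegal
(4,6): no bracket -> illegal
(5,6): flips 1 -> legal
(5,7): no bracket -> illegal
(6,4): no bracket -> illegal
(6,5): flips 1 -> legal
(6,7): no bracket -> illegal
(7,5): no bracket -> illegal
(7,6): no bracket -> illegal
(7,7): flips 2 -> legal
W mobility = 7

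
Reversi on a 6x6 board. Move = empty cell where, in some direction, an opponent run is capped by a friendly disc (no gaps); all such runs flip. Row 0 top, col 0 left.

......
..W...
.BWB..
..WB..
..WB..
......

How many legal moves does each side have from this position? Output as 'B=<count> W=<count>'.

Answer: B=6 W=8

Derivation:
-- B to move --
(0,1): flips 1 -> legal
(0,2): no bracket -> illegal
(0,3): flips 1 -> legal
(1,1): flips 1 -> legal
(1,3): no bracket -> illegal
(3,1): flips 1 -> legal
(4,1): flips 2 -> legal
(5,1): flips 1 -> legal
(5,2): no bracket -> illegal
(5,3): no bracket -> illegal
B mobility = 6
-- W to move --
(1,0): flips 1 -> legal
(1,1): no bracket -> illegal
(1,3): no bracket -> illegal
(1,4): flips 1 -> legal
(2,0): flips 1 -> legal
(2,4): flips 2 -> legal
(3,0): flips 1 -> legal
(3,1): no bracket -> illegal
(3,4): flips 2 -> legal
(4,4): flips 2 -> legal
(5,2): no bracket -> illegal
(5,3): no bracket -> illegal
(5,4): flips 1 -> legal
W mobility = 8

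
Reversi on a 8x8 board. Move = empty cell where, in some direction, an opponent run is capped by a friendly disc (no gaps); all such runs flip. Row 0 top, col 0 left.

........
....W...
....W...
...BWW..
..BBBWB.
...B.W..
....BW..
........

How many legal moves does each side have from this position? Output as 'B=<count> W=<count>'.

-- B to move --
(0,3): no bracket -> illegal
(0,4): flips 3 -> legal
(0,5): no bracket -> illegal
(1,3): flips 2 -> legal
(1,5): flips 1 -> legal
(2,3): no bracket -> illegal
(2,5): flips 1 -> legal
(2,6): flips 1 -> legal
(3,6): flips 2 -> legal
(5,4): no bracket -> illegal
(5,6): no bracket -> illegal
(6,6): flips 2 -> legal
(7,4): no bracket -> illegal
(7,5): no bracket -> illegal
(7,6): no bracket -> illegal
B mobility = 7
-- W to move --
(2,2): flips 2 -> legal
(2,3): no bracket -> illegal
(3,1): no bracket -> illegal
(3,2): flips 1 -> legal
(3,6): no bracket -> illegal
(3,7): flips 1 -> legal
(4,1): flips 3 -> legal
(4,7): flips 1 -> legal
(5,1): flips 2 -> legal
(5,2): flips 1 -> legal
(5,4): flips 1 -> legal
(5,6): no bracket -> illegal
(5,7): flips 1 -> legal
(6,2): flips 2 -> legal
(6,3): flips 1 -> legal
(7,3): flips 1 -> legal
(7,4): no bracket -> illegal
(7,5): no bracket -> illegal
W mobility = 12

Answer: B=7 W=12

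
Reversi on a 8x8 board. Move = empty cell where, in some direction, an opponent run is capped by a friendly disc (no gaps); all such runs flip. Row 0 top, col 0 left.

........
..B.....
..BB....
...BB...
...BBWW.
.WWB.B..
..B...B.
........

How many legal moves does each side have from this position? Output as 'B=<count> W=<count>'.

Answer: B=8 W=8

Derivation:
-- B to move --
(3,5): flips 1 -> legal
(3,6): no bracket -> illegal
(3,7): flips 1 -> legal
(4,0): flips 1 -> legal
(4,1): no bracket -> illegal
(4,2): flips 1 -> legal
(4,7): flips 2 -> legal
(5,0): flips 2 -> legal
(5,4): no bracket -> illegal
(5,6): flips 1 -> legal
(5,7): no bracket -> illegal
(6,0): no bracket -> illegal
(6,1): flips 1 -> legal
(6,3): no bracket -> illegal
B mobility = 8
-- W to move --
(0,1): flips 3 -> legal
(0,2): no bracket -> illegal
(0,3): no bracket -> illegal
(1,1): no bracket -> illegal
(1,3): no bracket -> illegal
(1,4): no bracket -> illegal
(2,1): no bracket -> illegal
(2,4): no bracket -> illegal
(2,5): flips 2 -> legal
(3,1): no bracket -> illegal
(3,2): no bracket -> illegal
(3,5): no bracket -> illegal
(4,2): flips 2 -> legal
(5,4): flips 1 -> legal
(5,6): no bracket -> illegal
(5,7): no bracket -> illegal
(6,1): no bracket -> illegal
(6,3): no bracket -> illegal
(6,4): flips 1 -> legal
(6,5): flips 1 -> legal
(6,7): no bracket -> illegal
(7,1): no bracket -> illegal
(7,2): flips 1 -> legal
(7,3): flips 1 -> legal
(7,5): no bracket -> illegal
(7,6): no bracket -> illegal
(7,7): no bracket -> illegal
W mobility = 8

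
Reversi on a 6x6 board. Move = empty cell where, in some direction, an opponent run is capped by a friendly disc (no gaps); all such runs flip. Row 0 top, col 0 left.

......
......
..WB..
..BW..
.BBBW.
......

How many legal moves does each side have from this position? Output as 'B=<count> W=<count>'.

Answer: B=5 W=7

Derivation:
-- B to move --
(1,1): no bracket -> illegal
(1,2): flips 1 -> legal
(1,3): no bracket -> illegal
(2,1): flips 1 -> legal
(2,4): flips 1 -> legal
(3,1): no bracket -> illegal
(3,4): flips 1 -> legal
(3,5): no bracket -> illegal
(4,5): flips 1 -> legal
(5,3): no bracket -> illegal
(5,4): no bracket -> illegal
(5,5): no bracket -> illegal
B mobility = 5
-- W to move --
(1,2): no bracket -> illegal
(1,3): flips 1 -> legal
(1,4): no bracket -> illegal
(2,1): no bracket -> illegal
(2,4): flips 1 -> legal
(3,0): no bracket -> illegal
(3,1): flips 1 -> legal
(3,4): no bracket -> illegal
(4,0): flips 3 -> legal
(5,0): no bracket -> illegal
(5,1): flips 1 -> legal
(5,2): flips 2 -> legal
(5,3): flips 1 -> legal
(5,4): no bracket -> illegal
W mobility = 7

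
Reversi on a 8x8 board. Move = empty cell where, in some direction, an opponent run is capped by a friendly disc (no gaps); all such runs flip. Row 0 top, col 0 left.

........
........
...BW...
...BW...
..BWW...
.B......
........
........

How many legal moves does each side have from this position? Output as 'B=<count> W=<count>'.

-- B to move --
(1,3): no bracket -> illegal
(1,4): no bracket -> illegal
(1,5): flips 1 -> legal
(2,5): flips 1 -> legal
(3,2): no bracket -> illegal
(3,5): flips 1 -> legal
(4,5): flips 3 -> legal
(5,2): no bracket -> illegal
(5,3): flips 1 -> legal
(5,4): no bracket -> illegal
(5,5): flips 1 -> legal
B mobility = 6
-- W to move --
(1,2): flips 1 -> legal
(1,3): flips 2 -> legal
(1,4): no bracket -> illegal
(2,2): flips 2 -> legal
(3,1): no bracket -> illegal
(3,2): flips 1 -> legal
(4,0): no bracket -> illegal
(4,1): flips 1 -> legal
(5,0): no bracket -> illegal
(5,2): no bracket -> illegal
(5,3): no bracket -> illegal
(6,0): flips 3 -> legal
(6,1): no bracket -> illegal
(6,2): no bracket -> illegal
W mobility = 6

Answer: B=6 W=6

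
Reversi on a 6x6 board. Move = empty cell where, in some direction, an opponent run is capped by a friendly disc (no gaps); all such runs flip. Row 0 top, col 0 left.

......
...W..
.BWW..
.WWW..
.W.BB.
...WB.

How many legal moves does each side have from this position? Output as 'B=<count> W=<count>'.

-- B to move --
(0,2): no bracket -> illegal
(0,3): flips 3 -> legal
(0,4): no bracket -> illegal
(1,1): flips 2 -> legal
(1,2): no bracket -> illegal
(1,4): no bracket -> illegal
(2,0): no bracket -> illegal
(2,4): flips 2 -> legal
(3,0): no bracket -> illegal
(3,4): no bracket -> illegal
(4,0): no bracket -> illegal
(4,2): no bracket -> illegal
(5,0): no bracket -> illegal
(5,1): flips 2 -> legal
(5,2): flips 1 -> legal
B mobility = 5
-- W to move --
(1,0): flips 1 -> legal
(1,1): flips 1 -> legal
(1,2): no bracket -> illegal
(2,0): flips 1 -> legal
(3,0): no bracket -> illegal
(3,4): no bracket -> illegal
(3,5): flips 1 -> legal
(4,2): no bracket -> illegal
(4,5): no bracket -> illegal
(5,2): no bracket -> illegal
(5,5): flips 2 -> legal
W mobility = 5

Answer: B=5 W=5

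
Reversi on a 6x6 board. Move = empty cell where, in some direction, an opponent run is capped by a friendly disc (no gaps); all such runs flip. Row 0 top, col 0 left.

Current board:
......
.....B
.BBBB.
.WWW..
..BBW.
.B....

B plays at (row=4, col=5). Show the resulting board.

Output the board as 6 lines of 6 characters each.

Place B at (4,5); scan 8 dirs for brackets.
Dir NW: first cell '.' (not opp) -> no flip
Dir N: first cell '.' (not opp) -> no flip
Dir NE: edge -> no flip
Dir W: opp run (4,4) capped by B -> flip
Dir E: edge -> no flip
Dir SW: first cell '.' (not opp) -> no flip
Dir S: first cell '.' (not opp) -> no flip
Dir SE: edge -> no flip
All flips: (4,4)

Answer: ......
.....B
.BBBB.
.WWW..
..BBBB
.B....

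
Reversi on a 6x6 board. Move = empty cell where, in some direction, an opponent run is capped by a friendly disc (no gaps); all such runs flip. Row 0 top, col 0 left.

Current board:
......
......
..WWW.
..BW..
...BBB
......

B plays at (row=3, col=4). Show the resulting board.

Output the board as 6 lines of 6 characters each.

Answer: ......
......
..WWW.
..BBB.
...BBB
......

Derivation:
Place B at (3,4); scan 8 dirs for brackets.
Dir NW: opp run (2,3), next='.' -> no flip
Dir N: opp run (2,4), next='.' -> no flip
Dir NE: first cell '.' (not opp) -> no flip
Dir W: opp run (3,3) capped by B -> flip
Dir E: first cell '.' (not opp) -> no flip
Dir SW: first cell 'B' (not opp) -> no flip
Dir S: first cell 'B' (not opp) -> no flip
Dir SE: first cell 'B' (not opp) -> no flip
All flips: (3,3)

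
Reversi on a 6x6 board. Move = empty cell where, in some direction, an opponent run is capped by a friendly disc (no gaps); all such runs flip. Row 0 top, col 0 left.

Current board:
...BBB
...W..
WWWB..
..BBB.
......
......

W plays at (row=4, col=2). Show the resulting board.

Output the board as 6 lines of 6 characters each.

Place W at (4,2); scan 8 dirs for brackets.
Dir NW: first cell '.' (not opp) -> no flip
Dir N: opp run (3,2) capped by W -> flip
Dir NE: opp run (3,3), next='.' -> no flip
Dir W: first cell '.' (not opp) -> no flip
Dir E: first cell '.' (not opp) -> no flip
Dir SW: first cell '.' (not opp) -> no flip
Dir S: first cell '.' (not opp) -> no flip
Dir SE: first cell '.' (not opp) -> no flip
All flips: (3,2)

Answer: ...BBB
...W..
WWWB..
..WBB.
..W...
......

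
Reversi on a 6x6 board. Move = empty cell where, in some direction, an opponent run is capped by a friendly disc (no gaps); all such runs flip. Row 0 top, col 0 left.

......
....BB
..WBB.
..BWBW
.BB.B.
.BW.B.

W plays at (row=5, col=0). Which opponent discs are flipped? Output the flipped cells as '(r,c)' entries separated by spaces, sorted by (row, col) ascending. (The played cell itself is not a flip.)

Dir NW: edge -> no flip
Dir N: first cell '.' (not opp) -> no flip
Dir NE: opp run (4,1) (3,2) (2,3) (1,4), next='.' -> no flip
Dir W: edge -> no flip
Dir E: opp run (5,1) capped by W -> flip
Dir SW: edge -> no flip
Dir S: edge -> no flip
Dir SE: edge -> no flip

Answer: (5,1)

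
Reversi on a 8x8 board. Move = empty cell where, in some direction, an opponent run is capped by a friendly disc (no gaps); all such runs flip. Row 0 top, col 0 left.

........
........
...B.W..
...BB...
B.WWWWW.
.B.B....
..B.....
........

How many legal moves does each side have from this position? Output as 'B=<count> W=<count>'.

-- B to move --
(1,4): no bracket -> illegal
(1,5): no bracket -> illegal
(1,6): flips 1 -> legal
(2,4): no bracket -> illegal
(2,6): no bracket -> illegal
(3,1): flips 1 -> legal
(3,2): no bracket -> illegal
(3,5): flips 1 -> legal
(3,6): no bracket -> illegal
(3,7): no bracket -> illegal
(4,1): no bracket -> illegal
(4,7): no bracket -> illegal
(5,2): flips 1 -> legal
(5,4): flips 1 -> legal
(5,5): flips 1 -> legal
(5,6): flips 1 -> legal
(5,7): no bracket -> illegal
B mobility = 7
-- W to move --
(1,2): flips 2 -> legal
(1,3): flips 2 -> legal
(1,4): no bracket -> illegal
(2,2): flips 1 -> legal
(2,4): flips 2 -> legal
(3,0): no bracket -> illegal
(3,1): no bracket -> illegal
(3,2): no bracket -> illegal
(3,5): no bracket -> illegal
(4,1): no bracket -> illegal
(5,0): no bracket -> illegal
(5,2): no bracket -> illegal
(5,4): no bracket -> illegal
(6,0): flips 1 -> legal
(6,1): no bracket -> illegal
(6,3): flips 1 -> legal
(6,4): flips 1 -> legal
(7,1): flips 2 -> legal
(7,2): no bracket -> illegal
(7,3): no bracket -> illegal
W mobility = 8

Answer: B=7 W=8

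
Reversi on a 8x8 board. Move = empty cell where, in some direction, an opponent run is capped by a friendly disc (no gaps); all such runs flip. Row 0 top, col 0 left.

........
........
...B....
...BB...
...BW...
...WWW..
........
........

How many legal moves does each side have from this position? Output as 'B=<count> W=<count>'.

Answer: B=5 W=5

Derivation:
-- B to move --
(3,5): no bracket -> illegal
(4,2): no bracket -> illegal
(4,5): flips 1 -> legal
(4,6): no bracket -> illegal
(5,2): no bracket -> illegal
(5,6): no bracket -> illegal
(6,2): no bracket -> illegal
(6,3): flips 1 -> legal
(6,4): flips 2 -> legal
(6,5): flips 1 -> legal
(6,6): flips 2 -> legal
B mobility = 5
-- W to move --
(1,2): no bracket -> illegal
(1,3): flips 3 -> legal
(1,4): no bracket -> illegal
(2,2): flips 1 -> legal
(2,4): flips 1 -> legal
(2,5): no bracket -> illegal
(3,2): flips 1 -> legal
(3,5): no bracket -> illegal
(4,2): flips 1 -> legal
(4,5): no bracket -> illegal
(5,2): no bracket -> illegal
W mobility = 5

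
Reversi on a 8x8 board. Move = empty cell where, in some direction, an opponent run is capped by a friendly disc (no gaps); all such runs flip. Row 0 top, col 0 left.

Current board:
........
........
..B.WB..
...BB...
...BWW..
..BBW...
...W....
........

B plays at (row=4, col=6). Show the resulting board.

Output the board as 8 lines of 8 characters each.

Answer: ........
........
..B.WB..
...BB...
...BBBB.
..BBW...
...W....
........

Derivation:
Place B at (4,6); scan 8 dirs for brackets.
Dir NW: first cell '.' (not opp) -> no flip
Dir N: first cell '.' (not opp) -> no flip
Dir NE: first cell '.' (not opp) -> no flip
Dir W: opp run (4,5) (4,4) capped by B -> flip
Dir E: first cell '.' (not opp) -> no flip
Dir SW: first cell '.' (not opp) -> no flip
Dir S: first cell '.' (not opp) -> no flip
Dir SE: first cell '.' (not opp) -> no flip
All flips: (4,4) (4,5)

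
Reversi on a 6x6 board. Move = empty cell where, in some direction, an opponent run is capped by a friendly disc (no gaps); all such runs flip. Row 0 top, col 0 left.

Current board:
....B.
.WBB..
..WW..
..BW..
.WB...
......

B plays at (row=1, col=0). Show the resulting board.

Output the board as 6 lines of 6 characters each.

Place B at (1,0); scan 8 dirs for brackets.
Dir NW: edge -> no flip
Dir N: first cell '.' (not opp) -> no flip
Dir NE: first cell '.' (not opp) -> no flip
Dir W: edge -> no flip
Dir E: opp run (1,1) capped by B -> flip
Dir SW: edge -> no flip
Dir S: first cell '.' (not opp) -> no flip
Dir SE: first cell '.' (not opp) -> no flip
All flips: (1,1)

Answer: ....B.
BBBB..
..WW..
..BW..
.WB...
......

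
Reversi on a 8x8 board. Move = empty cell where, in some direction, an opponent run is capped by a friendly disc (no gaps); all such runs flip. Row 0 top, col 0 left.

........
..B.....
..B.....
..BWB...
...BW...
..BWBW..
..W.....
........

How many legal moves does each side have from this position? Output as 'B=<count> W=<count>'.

Answer: B=6 W=7

Derivation:
-- B to move --
(2,3): flips 1 -> legal
(2,4): no bracket -> illegal
(3,5): no bracket -> illegal
(4,2): no bracket -> illegal
(4,5): flips 1 -> legal
(4,6): no bracket -> illegal
(5,1): no bracket -> illegal
(5,6): flips 1 -> legal
(6,1): no bracket -> illegal
(6,3): flips 1 -> legal
(6,4): no bracket -> illegal
(6,5): no bracket -> illegal
(6,6): flips 3 -> legal
(7,1): no bracket -> illegal
(7,2): flips 1 -> legal
(7,3): no bracket -> illegal
B mobility = 6
-- W to move --
(0,1): no bracket -> illegal
(0,2): no bracket -> illegal
(0,3): no bracket -> illegal
(1,1): flips 1 -> legal
(1,3): no bracket -> illegal
(2,1): no bracket -> illegal
(2,3): no bracket -> illegal
(2,4): flips 1 -> legal
(2,5): no bracket -> illegal
(3,1): flips 1 -> legal
(3,5): flips 1 -> legal
(4,1): no bracket -> illegal
(4,2): flips 2 -> legal
(4,5): no bracket -> illegal
(5,1): flips 1 -> legal
(6,1): no bracket -> illegal
(6,3): no bracket -> illegal
(6,4): flips 1 -> legal
(6,5): no bracket -> illegal
W mobility = 7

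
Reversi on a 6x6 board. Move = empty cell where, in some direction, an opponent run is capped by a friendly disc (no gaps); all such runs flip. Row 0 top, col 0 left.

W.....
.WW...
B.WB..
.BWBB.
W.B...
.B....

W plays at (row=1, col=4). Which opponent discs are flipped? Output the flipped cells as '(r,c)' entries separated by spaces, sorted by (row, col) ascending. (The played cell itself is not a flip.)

Answer: (2,3)

Derivation:
Dir NW: first cell '.' (not opp) -> no flip
Dir N: first cell '.' (not opp) -> no flip
Dir NE: first cell '.' (not opp) -> no flip
Dir W: first cell '.' (not opp) -> no flip
Dir E: first cell '.' (not opp) -> no flip
Dir SW: opp run (2,3) capped by W -> flip
Dir S: first cell '.' (not opp) -> no flip
Dir SE: first cell '.' (not opp) -> no flip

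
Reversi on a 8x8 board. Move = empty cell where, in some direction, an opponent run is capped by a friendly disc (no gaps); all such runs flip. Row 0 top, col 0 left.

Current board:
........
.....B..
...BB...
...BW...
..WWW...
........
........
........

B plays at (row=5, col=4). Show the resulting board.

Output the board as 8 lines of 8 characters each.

Answer: ........
.....B..
...BB...
...BB...
..WWB...
....B...
........
........

Derivation:
Place B at (5,4); scan 8 dirs for brackets.
Dir NW: opp run (4,3), next='.' -> no flip
Dir N: opp run (4,4) (3,4) capped by B -> flip
Dir NE: first cell '.' (not opp) -> no flip
Dir W: first cell '.' (not opp) -> no flip
Dir E: first cell '.' (not opp) -> no flip
Dir SW: first cell '.' (not opp) -> no flip
Dir S: first cell '.' (not opp) -> no flip
Dir SE: first cell '.' (not opp) -> no flip
All flips: (3,4) (4,4)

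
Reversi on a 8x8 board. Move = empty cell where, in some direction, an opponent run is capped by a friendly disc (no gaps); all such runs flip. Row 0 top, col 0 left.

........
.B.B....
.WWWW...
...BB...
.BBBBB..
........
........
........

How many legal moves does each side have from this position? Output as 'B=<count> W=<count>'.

Answer: B=5 W=10

Derivation:
-- B to move --
(1,0): no bracket -> illegal
(1,2): flips 1 -> legal
(1,4): flips 1 -> legal
(1,5): flips 1 -> legal
(2,0): no bracket -> illegal
(2,5): no bracket -> illegal
(3,0): no bracket -> illegal
(3,1): flips 2 -> legal
(3,2): no bracket -> illegal
(3,5): flips 1 -> legal
B mobility = 5
-- W to move --
(0,0): flips 1 -> legal
(0,1): flips 1 -> legal
(0,2): flips 1 -> legal
(0,3): flips 1 -> legal
(0,4): flips 1 -> legal
(1,0): no bracket -> illegal
(1,2): no bracket -> illegal
(1,4): no bracket -> illegal
(2,0): no bracket -> illegal
(2,5): no bracket -> illegal
(3,0): no bracket -> illegal
(3,1): no bracket -> illegal
(3,2): no bracket -> illegal
(3,5): no bracket -> illegal
(3,6): no bracket -> illegal
(4,0): no bracket -> illegal
(4,6): no bracket -> illegal
(5,0): no bracket -> illegal
(5,1): flips 2 -> legal
(5,2): no bracket -> illegal
(5,3): flips 2 -> legal
(5,4): flips 2 -> legal
(5,5): flips 2 -> legal
(5,6): flips 2 -> legal
W mobility = 10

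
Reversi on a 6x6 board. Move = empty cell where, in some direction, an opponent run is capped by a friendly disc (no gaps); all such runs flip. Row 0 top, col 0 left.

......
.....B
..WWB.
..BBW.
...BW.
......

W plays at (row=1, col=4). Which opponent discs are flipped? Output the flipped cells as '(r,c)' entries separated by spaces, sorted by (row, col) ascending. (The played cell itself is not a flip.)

Dir NW: first cell '.' (not opp) -> no flip
Dir N: first cell '.' (not opp) -> no flip
Dir NE: first cell '.' (not opp) -> no flip
Dir W: first cell '.' (not opp) -> no flip
Dir E: opp run (1,5), next=edge -> no flip
Dir SW: first cell 'W' (not opp) -> no flip
Dir S: opp run (2,4) capped by W -> flip
Dir SE: first cell '.' (not opp) -> no flip

Answer: (2,4)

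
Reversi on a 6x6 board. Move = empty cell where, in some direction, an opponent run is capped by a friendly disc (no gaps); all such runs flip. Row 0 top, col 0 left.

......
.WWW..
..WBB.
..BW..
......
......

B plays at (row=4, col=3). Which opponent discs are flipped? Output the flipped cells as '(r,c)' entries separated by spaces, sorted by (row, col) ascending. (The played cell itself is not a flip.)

Dir NW: first cell 'B' (not opp) -> no flip
Dir N: opp run (3,3) capped by B -> flip
Dir NE: first cell '.' (not opp) -> no flip
Dir W: first cell '.' (not opp) -> no flip
Dir E: first cell '.' (not opp) -> no flip
Dir SW: first cell '.' (not opp) -> no flip
Dir S: first cell '.' (not opp) -> no flip
Dir SE: first cell '.' (not opp) -> no flip

Answer: (3,3)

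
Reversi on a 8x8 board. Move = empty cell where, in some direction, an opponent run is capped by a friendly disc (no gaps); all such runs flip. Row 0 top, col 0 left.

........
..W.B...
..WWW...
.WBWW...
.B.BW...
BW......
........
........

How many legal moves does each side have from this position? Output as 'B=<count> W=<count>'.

Answer: B=10 W=5

Derivation:
-- B to move --
(0,1): no bracket -> illegal
(0,2): flips 2 -> legal
(0,3): no bracket -> illegal
(1,1): no bracket -> illegal
(1,3): flips 2 -> legal
(1,5): no bracket -> illegal
(2,0): no bracket -> illegal
(2,1): flips 1 -> legal
(2,5): flips 1 -> legal
(3,0): flips 1 -> legal
(3,5): flips 2 -> legal
(4,0): no bracket -> illegal
(4,2): no bracket -> illegal
(4,5): flips 1 -> legal
(5,2): flips 1 -> legal
(5,3): no bracket -> illegal
(5,4): flips 3 -> legal
(5,5): no bracket -> illegal
(6,0): no bracket -> illegal
(6,1): flips 1 -> legal
(6,2): no bracket -> illegal
B mobility = 10
-- W to move --
(0,3): no bracket -> illegal
(0,4): flips 1 -> legal
(0,5): flips 1 -> legal
(1,3): no bracket -> illegal
(1,5): no bracket -> illegal
(2,1): no bracket -> illegal
(2,5): no bracket -> illegal
(3,0): no bracket -> illegal
(4,0): no bracket -> illegal
(4,2): flips 2 -> legal
(5,2): flips 1 -> legal
(5,3): flips 1 -> legal
(5,4): no bracket -> illegal
(6,0): no bracket -> illegal
(6,1): no bracket -> illegal
W mobility = 5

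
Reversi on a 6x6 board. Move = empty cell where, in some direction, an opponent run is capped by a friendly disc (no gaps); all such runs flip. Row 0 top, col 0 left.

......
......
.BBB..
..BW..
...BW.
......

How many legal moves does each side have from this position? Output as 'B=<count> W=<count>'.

-- B to move --
(2,4): no bracket -> illegal
(3,4): flips 1 -> legal
(3,5): no bracket -> illegal
(4,2): no bracket -> illegal
(4,5): flips 1 -> legal
(5,3): no bracket -> illegal
(5,4): no bracket -> illegal
(5,5): flips 2 -> legal
B mobility = 3
-- W to move --
(1,0): no bracket -> illegal
(1,1): flips 1 -> legal
(1,2): no bracket -> illegal
(1,3): flips 1 -> legal
(1,4): no bracket -> illegal
(2,0): no bracket -> illegal
(2,4): no bracket -> illegal
(3,0): no bracket -> illegal
(3,1): flips 1 -> legal
(3,4): no bracket -> illegal
(4,1): no bracket -> illegal
(4,2): flips 1 -> legal
(5,2): no bracket -> illegal
(5,3): flips 1 -> legal
(5,4): no bracket -> illegal
W mobility = 5

Answer: B=3 W=5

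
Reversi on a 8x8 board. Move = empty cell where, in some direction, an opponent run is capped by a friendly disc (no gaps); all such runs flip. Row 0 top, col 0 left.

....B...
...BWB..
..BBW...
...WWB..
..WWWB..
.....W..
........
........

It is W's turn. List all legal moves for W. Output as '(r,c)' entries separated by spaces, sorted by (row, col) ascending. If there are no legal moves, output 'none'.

(0,2): flips 1 -> legal
(0,3): flips 2 -> legal
(0,5): no bracket -> illegal
(0,6): flips 1 -> legal
(1,1): flips 1 -> legal
(1,2): flips 2 -> legal
(1,6): flips 1 -> legal
(2,1): flips 2 -> legal
(2,5): flips 2 -> legal
(2,6): flips 1 -> legal
(3,1): no bracket -> illegal
(3,2): flips 1 -> legal
(3,6): flips 1 -> legal
(4,6): flips 2 -> legal
(5,4): no bracket -> illegal
(5,6): flips 1 -> legal

Answer: (0,2) (0,3) (0,6) (1,1) (1,2) (1,6) (2,1) (2,5) (2,6) (3,2) (3,6) (4,6) (5,6)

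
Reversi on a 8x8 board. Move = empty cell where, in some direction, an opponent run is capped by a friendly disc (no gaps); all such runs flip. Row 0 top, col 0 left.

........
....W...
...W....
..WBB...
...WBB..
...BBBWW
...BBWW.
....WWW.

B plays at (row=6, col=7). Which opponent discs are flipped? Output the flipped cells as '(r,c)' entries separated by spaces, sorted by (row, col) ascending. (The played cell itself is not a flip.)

Dir NW: opp run (5,6) capped by B -> flip
Dir N: opp run (5,7), next='.' -> no flip
Dir NE: edge -> no flip
Dir W: opp run (6,6) (6,5) capped by B -> flip
Dir E: edge -> no flip
Dir SW: opp run (7,6), next=edge -> no flip
Dir S: first cell '.' (not opp) -> no flip
Dir SE: edge -> no flip

Answer: (5,6) (6,5) (6,6)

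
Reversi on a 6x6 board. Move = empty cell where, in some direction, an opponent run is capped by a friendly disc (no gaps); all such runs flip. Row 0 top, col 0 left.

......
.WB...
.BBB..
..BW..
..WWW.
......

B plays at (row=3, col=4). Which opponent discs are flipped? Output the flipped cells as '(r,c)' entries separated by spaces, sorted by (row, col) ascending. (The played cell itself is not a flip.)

Answer: (3,3)

Derivation:
Dir NW: first cell 'B' (not opp) -> no flip
Dir N: first cell '.' (not opp) -> no flip
Dir NE: first cell '.' (not opp) -> no flip
Dir W: opp run (3,3) capped by B -> flip
Dir E: first cell '.' (not opp) -> no flip
Dir SW: opp run (4,3), next='.' -> no flip
Dir S: opp run (4,4), next='.' -> no flip
Dir SE: first cell '.' (not opp) -> no flip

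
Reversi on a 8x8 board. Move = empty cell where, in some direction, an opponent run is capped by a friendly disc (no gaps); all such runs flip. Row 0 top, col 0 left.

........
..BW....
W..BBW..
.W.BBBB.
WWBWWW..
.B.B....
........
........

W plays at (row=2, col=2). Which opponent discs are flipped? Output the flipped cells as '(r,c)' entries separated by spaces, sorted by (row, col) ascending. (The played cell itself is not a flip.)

Dir NW: first cell '.' (not opp) -> no flip
Dir N: opp run (1,2), next='.' -> no flip
Dir NE: first cell 'W' (not opp) -> no flip
Dir W: first cell '.' (not opp) -> no flip
Dir E: opp run (2,3) (2,4) capped by W -> flip
Dir SW: first cell 'W' (not opp) -> no flip
Dir S: first cell '.' (not opp) -> no flip
Dir SE: opp run (3,3) capped by W -> flip

Answer: (2,3) (2,4) (3,3)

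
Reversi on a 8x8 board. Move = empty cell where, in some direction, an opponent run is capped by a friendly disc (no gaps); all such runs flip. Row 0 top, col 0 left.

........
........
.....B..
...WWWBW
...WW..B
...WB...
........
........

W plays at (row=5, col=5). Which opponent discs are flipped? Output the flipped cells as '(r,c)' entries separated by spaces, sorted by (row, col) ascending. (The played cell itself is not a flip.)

Dir NW: first cell 'W' (not opp) -> no flip
Dir N: first cell '.' (not opp) -> no flip
Dir NE: first cell '.' (not opp) -> no flip
Dir W: opp run (5,4) capped by W -> flip
Dir E: first cell '.' (not opp) -> no flip
Dir SW: first cell '.' (not opp) -> no flip
Dir S: first cell '.' (not opp) -> no flip
Dir SE: first cell '.' (not opp) -> no flip

Answer: (5,4)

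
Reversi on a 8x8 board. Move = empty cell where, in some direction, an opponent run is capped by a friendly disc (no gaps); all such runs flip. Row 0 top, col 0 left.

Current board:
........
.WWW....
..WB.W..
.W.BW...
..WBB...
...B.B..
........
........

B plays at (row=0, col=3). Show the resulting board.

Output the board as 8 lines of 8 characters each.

Place B at (0,3); scan 8 dirs for brackets.
Dir NW: edge -> no flip
Dir N: edge -> no flip
Dir NE: edge -> no flip
Dir W: first cell '.' (not opp) -> no flip
Dir E: first cell '.' (not opp) -> no flip
Dir SW: opp run (1,2), next='.' -> no flip
Dir S: opp run (1,3) capped by B -> flip
Dir SE: first cell '.' (not opp) -> no flip
All flips: (1,3)

Answer: ...B....
.WWB....
..WB.W..
.W.BW...
..WBB...
...B.B..
........
........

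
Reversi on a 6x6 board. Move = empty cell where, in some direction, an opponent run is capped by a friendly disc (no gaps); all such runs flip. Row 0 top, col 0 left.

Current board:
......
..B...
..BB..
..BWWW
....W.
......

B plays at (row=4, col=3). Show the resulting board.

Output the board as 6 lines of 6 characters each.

Answer: ......
..B...
..BB..
..BBWW
...BW.
......

Derivation:
Place B at (4,3); scan 8 dirs for brackets.
Dir NW: first cell 'B' (not opp) -> no flip
Dir N: opp run (3,3) capped by B -> flip
Dir NE: opp run (3,4), next='.' -> no flip
Dir W: first cell '.' (not opp) -> no flip
Dir E: opp run (4,4), next='.' -> no flip
Dir SW: first cell '.' (not opp) -> no flip
Dir S: first cell '.' (not opp) -> no flip
Dir SE: first cell '.' (not opp) -> no flip
All flips: (3,3)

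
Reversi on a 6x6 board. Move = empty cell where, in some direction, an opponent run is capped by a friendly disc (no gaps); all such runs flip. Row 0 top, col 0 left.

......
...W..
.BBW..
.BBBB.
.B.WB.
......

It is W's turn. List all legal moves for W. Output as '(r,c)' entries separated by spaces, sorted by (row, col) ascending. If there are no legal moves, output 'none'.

Answer: (1,0) (2,0) (2,5) (4,0) (4,5) (5,0)

Derivation:
(1,0): flips 2 -> legal
(1,1): no bracket -> illegal
(1,2): no bracket -> illegal
(2,0): flips 2 -> legal
(2,4): no bracket -> illegal
(2,5): flips 1 -> legal
(3,0): no bracket -> illegal
(3,5): no bracket -> illegal
(4,0): flips 2 -> legal
(4,2): no bracket -> illegal
(4,5): flips 2 -> legal
(5,0): flips 2 -> legal
(5,1): no bracket -> illegal
(5,2): no bracket -> illegal
(5,3): no bracket -> illegal
(5,4): no bracket -> illegal
(5,5): no bracket -> illegal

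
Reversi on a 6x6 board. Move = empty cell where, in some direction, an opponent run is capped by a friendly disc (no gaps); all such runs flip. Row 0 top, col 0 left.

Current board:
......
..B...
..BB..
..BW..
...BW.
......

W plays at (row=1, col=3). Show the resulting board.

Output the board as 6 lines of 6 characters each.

Answer: ......
..BW..
..BW..
..BW..
...BW.
......

Derivation:
Place W at (1,3); scan 8 dirs for brackets.
Dir NW: first cell '.' (not opp) -> no flip
Dir N: first cell '.' (not opp) -> no flip
Dir NE: first cell '.' (not opp) -> no flip
Dir W: opp run (1,2), next='.' -> no flip
Dir E: first cell '.' (not opp) -> no flip
Dir SW: opp run (2,2), next='.' -> no flip
Dir S: opp run (2,3) capped by W -> flip
Dir SE: first cell '.' (not opp) -> no flip
All flips: (2,3)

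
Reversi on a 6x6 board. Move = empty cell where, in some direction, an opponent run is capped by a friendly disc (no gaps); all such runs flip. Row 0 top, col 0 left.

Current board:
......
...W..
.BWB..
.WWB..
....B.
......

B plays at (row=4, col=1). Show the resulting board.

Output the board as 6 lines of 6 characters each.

Place B at (4,1); scan 8 dirs for brackets.
Dir NW: first cell '.' (not opp) -> no flip
Dir N: opp run (3,1) capped by B -> flip
Dir NE: opp run (3,2) capped by B -> flip
Dir W: first cell '.' (not opp) -> no flip
Dir E: first cell '.' (not opp) -> no flip
Dir SW: first cell '.' (not opp) -> no flip
Dir S: first cell '.' (not opp) -> no flip
Dir SE: first cell '.' (not opp) -> no flip
All flips: (3,1) (3,2)

Answer: ......
...W..
.BWB..
.BBB..
.B..B.
......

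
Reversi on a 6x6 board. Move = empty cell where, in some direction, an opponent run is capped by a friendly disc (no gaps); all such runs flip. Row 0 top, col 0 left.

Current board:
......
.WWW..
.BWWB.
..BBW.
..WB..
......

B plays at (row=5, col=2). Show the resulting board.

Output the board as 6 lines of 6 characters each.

Answer: ......
.WWW..
.BWWB.
..BBW.
..BB..
..B...

Derivation:
Place B at (5,2); scan 8 dirs for brackets.
Dir NW: first cell '.' (not opp) -> no flip
Dir N: opp run (4,2) capped by B -> flip
Dir NE: first cell 'B' (not opp) -> no flip
Dir W: first cell '.' (not opp) -> no flip
Dir E: first cell '.' (not opp) -> no flip
Dir SW: edge -> no flip
Dir S: edge -> no flip
Dir SE: edge -> no flip
All flips: (4,2)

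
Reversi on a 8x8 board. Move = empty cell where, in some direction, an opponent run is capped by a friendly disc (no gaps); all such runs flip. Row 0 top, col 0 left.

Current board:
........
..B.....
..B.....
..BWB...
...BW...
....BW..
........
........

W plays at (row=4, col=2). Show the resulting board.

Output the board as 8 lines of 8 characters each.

Place W at (4,2); scan 8 dirs for brackets.
Dir NW: first cell '.' (not opp) -> no flip
Dir N: opp run (3,2) (2,2) (1,2), next='.' -> no flip
Dir NE: first cell 'W' (not opp) -> no flip
Dir W: first cell '.' (not opp) -> no flip
Dir E: opp run (4,3) capped by W -> flip
Dir SW: first cell '.' (not opp) -> no flip
Dir S: first cell '.' (not opp) -> no flip
Dir SE: first cell '.' (not opp) -> no flip
All flips: (4,3)

Answer: ........
..B.....
..B.....
..BWB...
..WWW...
....BW..
........
........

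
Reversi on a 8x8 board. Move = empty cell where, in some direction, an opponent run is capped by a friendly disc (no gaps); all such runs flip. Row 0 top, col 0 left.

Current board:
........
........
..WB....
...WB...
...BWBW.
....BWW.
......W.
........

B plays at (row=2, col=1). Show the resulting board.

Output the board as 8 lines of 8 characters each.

Answer: ........
........
.BBB....
...WB...
...BWBW.
....BWW.
......W.
........

Derivation:
Place B at (2,1); scan 8 dirs for brackets.
Dir NW: first cell '.' (not opp) -> no flip
Dir N: first cell '.' (not opp) -> no flip
Dir NE: first cell '.' (not opp) -> no flip
Dir W: first cell '.' (not opp) -> no flip
Dir E: opp run (2,2) capped by B -> flip
Dir SW: first cell '.' (not opp) -> no flip
Dir S: first cell '.' (not opp) -> no flip
Dir SE: first cell '.' (not opp) -> no flip
All flips: (2,2)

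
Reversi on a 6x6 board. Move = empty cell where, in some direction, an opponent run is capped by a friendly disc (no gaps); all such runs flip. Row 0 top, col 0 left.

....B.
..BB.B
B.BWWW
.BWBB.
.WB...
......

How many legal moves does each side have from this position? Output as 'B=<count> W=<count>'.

-- B to move --
(1,4): flips 1 -> legal
(2,1): no bracket -> illegal
(3,0): no bracket -> illegal
(3,5): flips 2 -> legal
(4,0): flips 1 -> legal
(4,3): no bracket -> illegal
(5,0): no bracket -> illegal
(5,1): flips 1 -> legal
(5,2): no bracket -> illegal
B mobility = 4
-- W to move --
(0,1): flips 1 -> legal
(0,2): flips 3 -> legal
(0,3): flips 1 -> legal
(0,5): flips 1 -> legal
(1,0): no bracket -> illegal
(1,1): no bracket -> illegal
(1,4): no bracket -> illegal
(2,1): flips 2 -> legal
(3,0): flips 1 -> legal
(3,5): flips 2 -> legal
(4,0): no bracket -> illegal
(4,3): flips 3 -> legal
(4,4): flips 1 -> legal
(4,5): flips 1 -> legal
(5,1): flips 2 -> legal
(5,2): flips 1 -> legal
(5,3): no bracket -> illegal
W mobility = 12

Answer: B=4 W=12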